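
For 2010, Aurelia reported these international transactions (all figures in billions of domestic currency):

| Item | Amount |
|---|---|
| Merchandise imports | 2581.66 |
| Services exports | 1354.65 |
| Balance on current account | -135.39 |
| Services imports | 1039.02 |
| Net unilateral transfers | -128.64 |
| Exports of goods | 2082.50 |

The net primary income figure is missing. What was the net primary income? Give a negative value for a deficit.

Current account = goods balance + services balance + net primary income + net secondary income
Sum of the known components = -312.17
Net primary income = CA - (known components) = -135.39 - (-312.17) = 176.78

176.78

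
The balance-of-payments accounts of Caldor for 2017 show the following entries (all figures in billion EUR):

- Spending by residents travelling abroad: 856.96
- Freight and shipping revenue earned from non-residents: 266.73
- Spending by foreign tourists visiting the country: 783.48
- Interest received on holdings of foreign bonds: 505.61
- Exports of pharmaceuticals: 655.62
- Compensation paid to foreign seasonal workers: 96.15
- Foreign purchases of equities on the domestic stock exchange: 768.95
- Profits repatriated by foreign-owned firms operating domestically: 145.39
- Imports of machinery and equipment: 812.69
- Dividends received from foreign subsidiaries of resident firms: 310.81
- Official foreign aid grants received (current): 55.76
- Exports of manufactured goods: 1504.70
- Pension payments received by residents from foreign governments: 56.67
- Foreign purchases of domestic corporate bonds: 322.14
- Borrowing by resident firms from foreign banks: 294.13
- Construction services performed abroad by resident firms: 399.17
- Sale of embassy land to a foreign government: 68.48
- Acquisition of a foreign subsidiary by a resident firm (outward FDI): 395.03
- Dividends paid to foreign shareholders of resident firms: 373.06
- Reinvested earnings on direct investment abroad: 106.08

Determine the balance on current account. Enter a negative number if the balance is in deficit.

2360.38

Goods: -812.69 + 655.62 + 1504.70 = 1347.63
Services: 783.48 + 399.17 + 266.73 - 856.96 = 592.42
Primary income: 505.61 + 106.08 + 310.81 - 145.39 - 96.15 - 373.06 = 307.90
Secondary income: 56.67 + 55.76 = 112.43
Current account = 1347.63 + 592.42 + 307.90 + 112.43 = 2360.38
(Excluded from the current account — financial account: foreign purchases of equities on the domestic stock exchange 768.95, foreign purchases of domestic corporate bonds 322.14, borrowing by resident firms from foreign banks 294.13, acquisition of a foreign subsidiary by a resident firm (outward FDI) 395.03; capital account: sale of embassy land to a foreign government 68.48.)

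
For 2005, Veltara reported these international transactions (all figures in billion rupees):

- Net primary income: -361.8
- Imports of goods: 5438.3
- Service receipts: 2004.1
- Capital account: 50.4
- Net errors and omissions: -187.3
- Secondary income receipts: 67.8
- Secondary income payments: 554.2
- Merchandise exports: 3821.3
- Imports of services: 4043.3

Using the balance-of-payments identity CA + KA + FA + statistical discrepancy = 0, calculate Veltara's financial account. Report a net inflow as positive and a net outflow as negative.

4641.3

Goods balance = 3821.3 - 5438.3 = -1617.0
Services balance = 2004.1 - 4043.3 = -2039.2
Trade balance (goods + services) = -1617.0 + (-2039.2) = -3656.2
Net primary income = -361.8
Net secondary income = 67.8 - 554.2 = -486.4
Current account = -3656.2 + (-361.8) + (-486.4) = -4504.4
Financial account = -(-4504.4 + 50.4 + (-187.3)) = 4641.3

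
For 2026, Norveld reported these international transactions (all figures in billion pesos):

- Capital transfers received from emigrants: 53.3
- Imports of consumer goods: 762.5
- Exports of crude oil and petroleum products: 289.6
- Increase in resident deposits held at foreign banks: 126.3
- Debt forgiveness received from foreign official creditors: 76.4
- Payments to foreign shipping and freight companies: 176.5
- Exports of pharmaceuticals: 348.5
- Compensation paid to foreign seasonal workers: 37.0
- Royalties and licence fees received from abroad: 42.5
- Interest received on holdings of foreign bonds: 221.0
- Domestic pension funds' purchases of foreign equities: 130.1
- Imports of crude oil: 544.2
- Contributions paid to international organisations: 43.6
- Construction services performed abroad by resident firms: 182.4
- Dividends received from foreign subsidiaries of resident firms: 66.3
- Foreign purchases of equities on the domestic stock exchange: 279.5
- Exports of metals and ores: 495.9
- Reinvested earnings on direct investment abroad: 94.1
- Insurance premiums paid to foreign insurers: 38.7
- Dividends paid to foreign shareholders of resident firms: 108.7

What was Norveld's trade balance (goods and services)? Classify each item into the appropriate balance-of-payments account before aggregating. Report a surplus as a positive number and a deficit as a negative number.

-163.0

Goods: -762.5 + 289.6 + 495.9 - 544.2 + 348.5 = -172.7
Services: -38.7 + 182.4 - 176.5 + 42.5 = 9.7
Trade balance = -172.7 + 9.7 = -163.0
(Excluded from the trade balance — capital account: capital transfers received from emigrants 53.3, debt forgiveness received from foreign official creditors 76.4; financial account: increase in resident deposits held at foreign banks 126.3, domestic pension funds' purchases of foreign equities 130.1, foreign purchases of equities on the domestic stock exchange 279.5; primary income: compensation paid to foreign seasonal workers 37.0, interest received on holdings of foreign bonds 221.0, dividends received from foreign subsidiaries of resident firms 66.3, reinvested earnings on direct investment abroad 94.1, dividends paid to foreign shareholders of resident firms 108.7; secondary income: contributions paid to international organisations 43.6.)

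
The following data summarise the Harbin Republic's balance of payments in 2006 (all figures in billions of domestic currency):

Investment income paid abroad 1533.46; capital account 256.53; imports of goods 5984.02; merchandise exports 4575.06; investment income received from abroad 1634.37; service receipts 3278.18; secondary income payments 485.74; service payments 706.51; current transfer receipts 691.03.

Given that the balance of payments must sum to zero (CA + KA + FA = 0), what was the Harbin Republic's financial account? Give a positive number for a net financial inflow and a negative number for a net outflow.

Goods balance = 4575.06 - 5984.02 = -1408.96
Services balance = 3278.18 - 706.51 = 2571.67
Trade balance (goods + services) = -1408.96 + 2571.67 = 1162.71
Net primary income = 1634.37 - 1533.46 = 100.91
Net secondary income = 691.03 - 485.74 = 205.29
Current account = 1162.71 + 100.91 + 205.29 = 1468.91
Financial account = -(1468.91 + 256.53) = -1725.44

-1725.44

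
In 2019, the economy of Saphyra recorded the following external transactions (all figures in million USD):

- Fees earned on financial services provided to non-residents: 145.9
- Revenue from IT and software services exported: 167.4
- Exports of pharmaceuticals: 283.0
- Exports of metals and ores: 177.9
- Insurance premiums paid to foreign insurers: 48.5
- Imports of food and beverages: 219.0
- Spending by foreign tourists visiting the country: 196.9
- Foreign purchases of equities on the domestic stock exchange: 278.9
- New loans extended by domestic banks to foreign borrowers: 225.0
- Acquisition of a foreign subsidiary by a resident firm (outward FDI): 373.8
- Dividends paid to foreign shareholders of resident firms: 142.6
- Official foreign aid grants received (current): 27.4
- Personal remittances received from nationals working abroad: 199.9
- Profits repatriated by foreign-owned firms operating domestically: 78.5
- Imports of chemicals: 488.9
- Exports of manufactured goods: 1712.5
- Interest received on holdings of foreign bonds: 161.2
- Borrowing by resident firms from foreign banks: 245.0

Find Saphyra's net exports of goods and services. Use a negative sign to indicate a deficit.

1927.2

Goods: -219.0 - 488.9 + 177.9 + 1712.5 + 283.0 = 1465.5
Services: 145.9 - 48.5 + 167.4 + 196.9 = 461.7
Trade balance = 1465.5 + 461.7 = 1927.2
(Excluded from the trade balance — financial account: foreign purchases of equities on the domestic stock exchange 278.9, new loans extended by domestic banks to foreign borrowers 225.0, acquisition of a foreign subsidiary by a resident firm (outward FDI) 373.8, borrowing by resident firms from foreign banks 245.0; primary income: dividends paid to foreign shareholders of resident firms 142.6, profits repatriated by foreign-owned firms operating domestically 78.5, interest received on holdings of foreign bonds 161.2; secondary income: official foreign aid grants received (current) 27.4, personal remittances received from nationals working abroad 199.9.)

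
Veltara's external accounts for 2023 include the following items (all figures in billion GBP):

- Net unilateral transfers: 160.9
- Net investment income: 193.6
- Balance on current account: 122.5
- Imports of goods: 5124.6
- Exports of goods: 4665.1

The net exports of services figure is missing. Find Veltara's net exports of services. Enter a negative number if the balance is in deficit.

Current account = goods balance + services balance + net primary income + net secondary income
Sum of the known components = -105.0
Net exports of services = CA - (known components) = 122.5 - (-105.0) = 227.5

227.5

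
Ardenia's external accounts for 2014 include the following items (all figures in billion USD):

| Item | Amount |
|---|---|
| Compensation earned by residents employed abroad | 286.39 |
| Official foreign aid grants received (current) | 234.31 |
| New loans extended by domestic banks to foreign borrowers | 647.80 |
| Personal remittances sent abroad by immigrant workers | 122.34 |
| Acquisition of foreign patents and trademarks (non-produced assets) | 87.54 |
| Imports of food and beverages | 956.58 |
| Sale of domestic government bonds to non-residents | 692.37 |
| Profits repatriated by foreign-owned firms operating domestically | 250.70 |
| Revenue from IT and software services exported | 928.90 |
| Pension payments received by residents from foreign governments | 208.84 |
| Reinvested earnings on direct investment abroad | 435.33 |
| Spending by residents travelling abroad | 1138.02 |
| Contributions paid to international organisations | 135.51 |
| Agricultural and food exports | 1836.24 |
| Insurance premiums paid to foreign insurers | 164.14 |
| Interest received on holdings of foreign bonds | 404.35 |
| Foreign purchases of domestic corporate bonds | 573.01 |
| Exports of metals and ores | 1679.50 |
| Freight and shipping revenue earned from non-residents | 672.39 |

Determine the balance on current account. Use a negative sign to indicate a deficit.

Goods: -956.58 + 1836.24 + 1679.50 = 2559.16
Services: 672.39 + 928.90 - 1138.02 - 164.14 = 299.13
Primary income: 435.33 + 286.39 - 250.70 + 404.35 = 875.37
Secondary income: 208.84 + 234.31 - 122.34 - 135.51 = 185.30
Current account = 2559.16 + 299.13 + 875.37 + 185.30 = 3918.96
(Excluded from the current account — financial account: new loans extended by domestic banks to foreign borrowers 647.80, sale of domestic government bonds to non-residents 692.37, foreign purchases of domestic corporate bonds 573.01; capital account: acquisition of foreign patents and trademarks (non-produced assets) 87.54.)

3918.96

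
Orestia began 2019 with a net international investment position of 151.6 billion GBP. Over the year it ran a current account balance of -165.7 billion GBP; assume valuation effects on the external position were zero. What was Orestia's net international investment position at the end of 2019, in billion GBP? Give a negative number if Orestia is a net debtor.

With no valuation effects, change in NIIP = current account = -165.7
End-of-year NIIP = 151.6 + (-165.7) = -14.1

-14.1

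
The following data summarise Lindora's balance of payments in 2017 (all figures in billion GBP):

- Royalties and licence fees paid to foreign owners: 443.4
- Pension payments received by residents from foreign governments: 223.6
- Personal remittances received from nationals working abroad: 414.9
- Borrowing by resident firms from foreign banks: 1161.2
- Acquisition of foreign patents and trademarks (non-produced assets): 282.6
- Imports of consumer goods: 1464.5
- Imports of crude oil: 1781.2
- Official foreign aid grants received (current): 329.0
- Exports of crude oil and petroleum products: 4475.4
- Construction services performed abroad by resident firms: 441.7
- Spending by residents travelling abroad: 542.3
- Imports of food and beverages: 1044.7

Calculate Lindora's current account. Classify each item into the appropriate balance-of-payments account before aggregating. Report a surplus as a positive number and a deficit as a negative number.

Goods: -1044.7 - 1464.5 + 4475.4 - 1781.2 = 185.0
Services: -542.3 + 441.7 - 443.4 = -544.0
Secondary income: 223.6 + 329.0 + 414.9 = 967.5
Current account = 185.0 + (-544.0) + 967.5 = 608.5
(Excluded from the current account — financial account: borrowing by resident firms from foreign banks 1161.2; capital account: acquisition of foreign patents and trademarks (non-produced assets) 282.6.)

608.5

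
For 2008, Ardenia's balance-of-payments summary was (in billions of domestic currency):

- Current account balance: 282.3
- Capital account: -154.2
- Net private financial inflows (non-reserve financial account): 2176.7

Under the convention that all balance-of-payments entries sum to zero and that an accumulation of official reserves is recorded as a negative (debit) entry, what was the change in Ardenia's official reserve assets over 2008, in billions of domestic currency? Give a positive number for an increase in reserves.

2304.8

Official reserve transactions balance = -(282.3 + (-154.2) + 2176.7) = -2304.8
An accumulation of reserves is recorded as a debit (negative entry), so the change in the stock of reserves is the negative of that balance.
Change in official reserves = -(-2304.8) = 2304.8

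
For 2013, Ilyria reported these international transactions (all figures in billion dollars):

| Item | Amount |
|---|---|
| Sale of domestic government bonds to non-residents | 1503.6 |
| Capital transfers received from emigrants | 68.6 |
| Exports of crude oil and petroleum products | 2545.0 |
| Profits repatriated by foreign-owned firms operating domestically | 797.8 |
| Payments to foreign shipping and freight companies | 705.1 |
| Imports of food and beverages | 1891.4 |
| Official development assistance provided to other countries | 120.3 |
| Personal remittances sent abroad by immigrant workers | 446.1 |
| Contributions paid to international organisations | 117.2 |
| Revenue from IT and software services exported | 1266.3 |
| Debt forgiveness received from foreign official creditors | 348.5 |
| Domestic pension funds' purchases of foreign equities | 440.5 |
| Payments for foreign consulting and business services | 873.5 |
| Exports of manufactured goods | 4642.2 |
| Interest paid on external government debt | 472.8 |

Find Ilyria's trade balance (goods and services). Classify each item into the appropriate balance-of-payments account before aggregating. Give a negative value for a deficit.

Goods: -1891.4 + 2545.0 + 4642.2 = 5295.8
Services: -873.5 + 1266.3 - 705.1 = -312.3
Trade balance = 5295.8 + (-312.3) = 4983.5
(Excluded from the trade balance — financial account: sale of domestic government bonds to non-residents 1503.6, domestic pension funds' purchases of foreign equities 440.5; capital account: capital transfers received from emigrants 68.6, debt forgiveness received from foreign official creditors 348.5; primary income: profits repatriated by foreign-owned firms operating domestically 797.8, interest paid on external government debt 472.8; secondary income: official development assistance provided to other countries 120.3, personal remittances sent abroad by immigrant workers 446.1, contributions paid to international organisations 117.2.)

4983.5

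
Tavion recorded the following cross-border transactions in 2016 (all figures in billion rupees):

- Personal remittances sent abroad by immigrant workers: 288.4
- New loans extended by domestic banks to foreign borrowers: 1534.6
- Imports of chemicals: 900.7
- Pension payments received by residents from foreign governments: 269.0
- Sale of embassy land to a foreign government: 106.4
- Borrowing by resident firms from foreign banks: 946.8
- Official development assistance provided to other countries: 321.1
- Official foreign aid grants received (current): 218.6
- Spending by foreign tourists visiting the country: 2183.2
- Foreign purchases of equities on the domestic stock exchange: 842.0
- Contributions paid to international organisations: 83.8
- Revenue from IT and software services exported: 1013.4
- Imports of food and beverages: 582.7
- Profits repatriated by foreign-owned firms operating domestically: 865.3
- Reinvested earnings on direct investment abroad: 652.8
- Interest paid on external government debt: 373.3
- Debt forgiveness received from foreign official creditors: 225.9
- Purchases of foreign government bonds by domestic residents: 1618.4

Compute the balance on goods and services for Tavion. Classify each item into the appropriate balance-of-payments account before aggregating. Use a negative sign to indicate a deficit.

Goods: -900.7 - 582.7 = -1483.4
Services: 2183.2 + 1013.4 = 3196.6
Trade balance = -1483.4 + 3196.6 = 1713.2
(Excluded from the trade balance — secondary income: personal remittances sent abroad by immigrant workers 288.4, pension payments received by residents from foreign governments 269.0, official development assistance provided to other countries 321.1, official foreign aid grants received (current) 218.6, contributions paid to international organisations 83.8; financial account: new loans extended by domestic banks to foreign borrowers 1534.6, borrowing by resident firms from foreign banks 946.8, foreign purchases of equities on the domestic stock exchange 842.0, purchases of foreign government bonds by domestic residents 1618.4; capital account: sale of embassy land to a foreign government 106.4, debt forgiveness received from foreign official creditors 225.9; primary income: profits repatriated by foreign-owned firms operating domestically 865.3, reinvested earnings on direct investment abroad 652.8, interest paid on external government debt 373.3.)

1713.2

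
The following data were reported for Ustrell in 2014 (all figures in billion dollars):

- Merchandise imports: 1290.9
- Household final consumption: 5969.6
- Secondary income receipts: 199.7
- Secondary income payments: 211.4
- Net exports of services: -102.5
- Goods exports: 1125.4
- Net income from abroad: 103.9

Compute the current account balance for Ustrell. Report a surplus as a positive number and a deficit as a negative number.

Goods balance = 1125.4 - 1290.9 = -165.5
Services balance = -102.5
Trade balance (goods + services) = -165.5 + (-102.5) = -268.0
Net primary income = 103.9
Net secondary income = 199.7 - 211.4 = -11.7
Current account = -268.0 + 103.9 + (-11.7) = -175.8

-175.8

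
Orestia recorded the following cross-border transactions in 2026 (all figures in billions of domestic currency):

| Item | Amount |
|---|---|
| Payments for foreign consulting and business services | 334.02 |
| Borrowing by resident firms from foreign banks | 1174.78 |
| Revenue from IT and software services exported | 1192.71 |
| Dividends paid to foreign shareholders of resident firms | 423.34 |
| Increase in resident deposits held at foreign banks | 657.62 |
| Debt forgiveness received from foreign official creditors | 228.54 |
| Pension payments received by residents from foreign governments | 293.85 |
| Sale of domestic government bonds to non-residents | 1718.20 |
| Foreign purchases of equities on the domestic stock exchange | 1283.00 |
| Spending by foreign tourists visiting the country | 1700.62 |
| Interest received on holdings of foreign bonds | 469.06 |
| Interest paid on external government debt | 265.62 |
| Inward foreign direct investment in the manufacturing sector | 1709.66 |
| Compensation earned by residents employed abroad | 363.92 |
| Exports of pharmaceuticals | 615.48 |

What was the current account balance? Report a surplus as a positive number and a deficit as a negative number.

3612.66

Goods: 615.48
Services: 1192.71 + 1700.62 - 334.02 = 2559.31
Primary income: -423.34 - 265.62 + 363.92 + 469.06 = 144.02
Secondary income: 293.85
Current account = 615.48 + 2559.31 + 144.02 + 293.85 = 3612.66
(Excluded from the current account — financial account: borrowing by resident firms from foreign banks 1174.78, increase in resident deposits held at foreign banks 657.62, sale of domestic government bonds to non-residents 1718.20, foreign purchases of equities on the domestic stock exchange 1283.00, inward foreign direct investment in the manufacturing sector 1709.66; capital account: debt forgiveness received from foreign official creditors 228.54.)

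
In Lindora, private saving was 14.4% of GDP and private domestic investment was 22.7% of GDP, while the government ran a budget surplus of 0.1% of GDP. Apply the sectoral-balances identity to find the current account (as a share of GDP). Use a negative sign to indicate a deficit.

-8.2

By the sectoral-balances identity, CA = (S_private - I) + (T - G).
Private balance = 14.4 - 22.7 = -8.3
Government balance (T - G) = 0.1
CA = -8.3 + 0.1 = -8.2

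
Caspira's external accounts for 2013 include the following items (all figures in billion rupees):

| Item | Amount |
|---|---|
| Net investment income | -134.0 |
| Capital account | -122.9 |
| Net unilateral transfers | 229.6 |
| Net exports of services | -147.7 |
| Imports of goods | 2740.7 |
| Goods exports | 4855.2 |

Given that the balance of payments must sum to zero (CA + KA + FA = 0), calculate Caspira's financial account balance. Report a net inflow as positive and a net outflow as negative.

Goods balance = 4855.2 - 2740.7 = 2114.5
Services balance = -147.7
Trade balance (goods + services) = 2114.5 + (-147.7) = 1966.8
Net primary income = -134.0
Net secondary income = 229.6
Current account = 1966.8 + (-134.0) + 229.6 = 2062.4
Financial account = -(2062.4 + (-122.9)) = -1939.5

-1939.5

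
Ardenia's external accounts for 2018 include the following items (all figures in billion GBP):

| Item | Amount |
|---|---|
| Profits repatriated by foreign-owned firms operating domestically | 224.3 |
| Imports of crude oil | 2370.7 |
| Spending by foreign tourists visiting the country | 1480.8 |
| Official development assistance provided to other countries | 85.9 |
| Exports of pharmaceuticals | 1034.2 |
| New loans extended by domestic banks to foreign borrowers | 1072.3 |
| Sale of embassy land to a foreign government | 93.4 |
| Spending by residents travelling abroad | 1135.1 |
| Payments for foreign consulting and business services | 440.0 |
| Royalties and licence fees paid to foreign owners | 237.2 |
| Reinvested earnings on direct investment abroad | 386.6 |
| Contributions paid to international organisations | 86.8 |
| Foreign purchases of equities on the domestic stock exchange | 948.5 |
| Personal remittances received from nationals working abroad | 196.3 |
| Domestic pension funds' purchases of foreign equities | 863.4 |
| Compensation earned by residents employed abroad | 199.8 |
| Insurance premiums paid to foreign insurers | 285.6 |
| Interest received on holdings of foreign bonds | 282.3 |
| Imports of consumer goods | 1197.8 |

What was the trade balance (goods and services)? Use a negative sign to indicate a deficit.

Goods: -1197.8 - 2370.7 + 1034.2 = -2534.3
Services: -440.0 - 1135.1 - 285.6 + 1480.8 - 237.2 = -617.1
Trade balance = -2534.3 + (-617.1) = -3151.4
(Excluded from the trade balance — primary income: profits repatriated by foreign-owned firms operating domestically 224.3, reinvested earnings on direct investment abroad 386.6, compensation earned by residents employed abroad 199.8, interest received on holdings of foreign bonds 282.3; secondary income: official development assistance provided to other countries 85.9, contributions paid to international organisations 86.8, personal remittances received from nationals working abroad 196.3; financial account: new loans extended by domestic banks to foreign borrowers 1072.3, foreign purchases of equities on the domestic stock exchange 948.5, domestic pension funds' purchases of foreign equities 863.4; capital account: sale of embassy land to a foreign government 93.4.)

-3151.4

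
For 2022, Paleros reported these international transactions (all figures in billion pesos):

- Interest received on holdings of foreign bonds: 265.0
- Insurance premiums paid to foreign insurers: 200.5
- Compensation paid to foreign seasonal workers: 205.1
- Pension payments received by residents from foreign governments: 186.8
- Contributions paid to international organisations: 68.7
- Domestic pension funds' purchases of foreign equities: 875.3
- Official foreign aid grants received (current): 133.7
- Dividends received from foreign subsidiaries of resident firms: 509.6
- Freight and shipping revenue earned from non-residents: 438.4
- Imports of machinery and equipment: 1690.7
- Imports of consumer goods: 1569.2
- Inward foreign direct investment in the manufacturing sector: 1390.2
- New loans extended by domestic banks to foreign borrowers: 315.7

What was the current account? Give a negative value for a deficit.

Goods: -1690.7 - 1569.2 = -3259.9
Services: -200.5 + 438.4 = 237.9
Primary income: -205.1 + 509.6 + 265.0 = 569.5
Secondary income: 186.8 - 68.7 + 133.7 = 251.8
Current account = (-3259.9) + 237.9 + 569.5 + 251.8 = -2200.7
(Excluded from the current account — financial account: domestic pension funds' purchases of foreign equities 875.3, inward foreign direct investment in the manufacturing sector 1390.2, new loans extended by domestic banks to foreign borrowers 315.7.)

-2200.7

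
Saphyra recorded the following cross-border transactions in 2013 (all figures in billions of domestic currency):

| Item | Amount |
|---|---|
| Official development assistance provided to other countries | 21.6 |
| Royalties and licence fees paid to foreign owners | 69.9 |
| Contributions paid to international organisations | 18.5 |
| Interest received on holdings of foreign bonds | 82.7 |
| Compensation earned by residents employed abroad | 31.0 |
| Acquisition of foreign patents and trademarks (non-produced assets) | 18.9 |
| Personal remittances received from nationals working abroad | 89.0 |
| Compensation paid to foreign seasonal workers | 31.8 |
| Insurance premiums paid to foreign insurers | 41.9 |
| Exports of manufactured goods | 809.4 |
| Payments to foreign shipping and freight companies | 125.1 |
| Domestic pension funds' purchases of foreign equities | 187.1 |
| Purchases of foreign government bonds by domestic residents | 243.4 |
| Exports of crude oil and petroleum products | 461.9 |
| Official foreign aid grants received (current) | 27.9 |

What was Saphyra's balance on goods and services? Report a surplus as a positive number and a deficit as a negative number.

Goods: 461.9 + 809.4 = 1271.3
Services: -125.1 - 69.9 - 41.9 = -236.9
Trade balance = 1271.3 + (-236.9) = 1034.4
(Excluded from the trade balance — secondary income: official development assistance provided to other countries 21.6, contributions paid to international organisations 18.5, personal remittances received from nationals working abroad 89.0, official foreign aid grants received (current) 27.9; primary income: interest received on holdings of foreign bonds 82.7, compensation earned by residents employed abroad 31.0, compensation paid to foreign seasonal workers 31.8; capital account: acquisition of foreign patents and trademarks (non-produced assets) 18.9; financial account: domestic pension funds' purchases of foreign equities 187.1, purchases of foreign government bonds by domestic residents 243.4.)

1034.4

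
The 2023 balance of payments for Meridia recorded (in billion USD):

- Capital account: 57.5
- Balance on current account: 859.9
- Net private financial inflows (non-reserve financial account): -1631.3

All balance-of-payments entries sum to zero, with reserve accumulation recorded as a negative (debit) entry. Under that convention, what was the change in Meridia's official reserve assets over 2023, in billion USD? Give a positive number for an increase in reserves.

-713.9

Official reserve transactions balance = -(859.9 + 57.5 + (-1631.3)) = 713.9
An accumulation of reserves is recorded as a debit (negative entry), so the change in the stock of reserves is the negative of that balance.
Change in official reserves = -(713.9) = -713.9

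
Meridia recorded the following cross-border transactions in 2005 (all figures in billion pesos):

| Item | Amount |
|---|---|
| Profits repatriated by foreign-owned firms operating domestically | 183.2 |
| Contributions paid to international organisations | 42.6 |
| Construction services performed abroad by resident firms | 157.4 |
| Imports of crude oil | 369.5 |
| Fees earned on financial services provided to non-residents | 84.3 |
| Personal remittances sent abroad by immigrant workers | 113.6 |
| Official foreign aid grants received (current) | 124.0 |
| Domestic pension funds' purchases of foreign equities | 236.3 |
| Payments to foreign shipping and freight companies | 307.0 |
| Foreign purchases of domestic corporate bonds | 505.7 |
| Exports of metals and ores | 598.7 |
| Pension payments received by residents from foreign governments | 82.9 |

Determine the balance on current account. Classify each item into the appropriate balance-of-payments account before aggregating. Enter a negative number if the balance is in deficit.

31.4

Goods: 598.7 - 369.5 = 229.2
Services: 157.4 - 307.0 + 84.3 = -65.3
Primary income: -183.2
Secondary income: 82.9 - 42.6 - 113.6 + 124.0 = 50.7
Current account = 229.2 + (-65.3) + (-183.2) + 50.7 = 31.4
(Excluded from the current account — financial account: domestic pension funds' purchases of foreign equities 236.3, foreign purchases of domestic corporate bonds 505.7.)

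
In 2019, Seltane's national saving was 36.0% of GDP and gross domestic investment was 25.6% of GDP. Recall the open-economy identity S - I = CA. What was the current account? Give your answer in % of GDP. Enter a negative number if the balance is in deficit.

10.4

CA = S - I = 36.0 - 25.6 = 10.4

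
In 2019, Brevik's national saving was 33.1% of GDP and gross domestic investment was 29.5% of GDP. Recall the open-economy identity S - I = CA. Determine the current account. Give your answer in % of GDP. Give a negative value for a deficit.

3.6

S - I = CA (net lending to the rest of the world).
CA = S - I = 33.1 - 29.5 = 3.6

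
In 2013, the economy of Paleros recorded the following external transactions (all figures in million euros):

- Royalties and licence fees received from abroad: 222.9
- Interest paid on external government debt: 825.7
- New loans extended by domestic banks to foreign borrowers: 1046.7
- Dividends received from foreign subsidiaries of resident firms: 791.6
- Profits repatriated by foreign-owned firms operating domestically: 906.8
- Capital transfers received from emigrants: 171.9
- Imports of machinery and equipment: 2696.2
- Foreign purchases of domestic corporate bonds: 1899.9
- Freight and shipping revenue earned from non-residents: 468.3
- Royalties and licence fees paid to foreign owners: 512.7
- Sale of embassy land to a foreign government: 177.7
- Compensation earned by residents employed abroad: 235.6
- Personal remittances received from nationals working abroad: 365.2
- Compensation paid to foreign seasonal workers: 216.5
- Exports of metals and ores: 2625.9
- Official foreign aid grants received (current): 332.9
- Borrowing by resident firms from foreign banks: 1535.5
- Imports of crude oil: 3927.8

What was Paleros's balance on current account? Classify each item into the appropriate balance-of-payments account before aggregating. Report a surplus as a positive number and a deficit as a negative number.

-4043.3

Goods: -2696.2 + 2625.9 - 3927.8 = -3998.1
Services: 222.9 - 512.7 + 468.3 = 178.5
Primary income: -906.8 - 825.7 - 216.5 + 235.6 + 791.6 = -921.8
Secondary income: 332.9 + 365.2 = 698.1
Current account = (-3998.1) + 178.5 + (-921.8) + 698.1 = -4043.3
(Excluded from the current account — financial account: new loans extended by domestic banks to foreign borrowers 1046.7, foreign purchases of domestic corporate bonds 1899.9, borrowing by resident firms from foreign banks 1535.5; capital account: capital transfers received from emigrants 171.9, sale of embassy land to a foreign government 177.7.)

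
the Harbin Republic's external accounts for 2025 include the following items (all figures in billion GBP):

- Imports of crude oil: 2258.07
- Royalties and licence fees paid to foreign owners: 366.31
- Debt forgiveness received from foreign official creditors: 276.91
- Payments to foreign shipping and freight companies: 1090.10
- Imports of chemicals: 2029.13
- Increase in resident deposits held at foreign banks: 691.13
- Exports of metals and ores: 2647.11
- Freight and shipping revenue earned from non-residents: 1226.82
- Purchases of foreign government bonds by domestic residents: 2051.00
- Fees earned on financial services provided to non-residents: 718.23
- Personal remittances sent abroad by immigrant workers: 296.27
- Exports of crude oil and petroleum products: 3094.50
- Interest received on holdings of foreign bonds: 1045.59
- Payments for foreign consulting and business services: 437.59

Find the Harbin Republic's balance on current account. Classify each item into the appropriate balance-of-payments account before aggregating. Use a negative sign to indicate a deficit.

2254.78

Goods: 3094.50 - 2029.13 + 2647.11 - 2258.07 = 1454.41
Services: -1090.10 - 366.31 + 718.23 - 437.59 + 1226.82 = 51.05
Primary income: 1045.59
Secondary income: -296.27
Current account = 1454.41 + 51.05 + 1045.59 + (-296.27) = 2254.78
(Excluded from the current account — capital account: debt forgiveness received from foreign official creditors 276.91; financial account: increase in resident deposits held at foreign banks 691.13, purchases of foreign government bonds by domestic residents 2051.00.)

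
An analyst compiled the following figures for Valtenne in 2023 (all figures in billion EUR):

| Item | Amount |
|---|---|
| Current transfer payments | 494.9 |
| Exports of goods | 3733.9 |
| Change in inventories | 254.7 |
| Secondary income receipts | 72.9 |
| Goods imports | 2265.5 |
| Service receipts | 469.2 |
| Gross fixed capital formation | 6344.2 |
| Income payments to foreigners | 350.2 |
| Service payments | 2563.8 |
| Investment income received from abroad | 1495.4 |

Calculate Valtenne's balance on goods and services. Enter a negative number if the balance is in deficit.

-626.2

Goods balance = 3733.9 - 2265.5 = 1468.4
Services balance = 469.2 - 2563.8 = -2094.6
Trade balance (goods + services) = 1468.4 + (-2094.6) = -626.2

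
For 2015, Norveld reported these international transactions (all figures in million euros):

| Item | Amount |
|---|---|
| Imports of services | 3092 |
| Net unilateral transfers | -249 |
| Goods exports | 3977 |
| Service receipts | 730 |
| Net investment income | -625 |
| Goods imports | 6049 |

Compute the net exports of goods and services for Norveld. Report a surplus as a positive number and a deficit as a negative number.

-4434

Goods balance = 3977 - 6049 = -2072
Services balance = 730 - 3092 = -2362
Trade balance (goods + services) = -2072 + (-2362) = -4434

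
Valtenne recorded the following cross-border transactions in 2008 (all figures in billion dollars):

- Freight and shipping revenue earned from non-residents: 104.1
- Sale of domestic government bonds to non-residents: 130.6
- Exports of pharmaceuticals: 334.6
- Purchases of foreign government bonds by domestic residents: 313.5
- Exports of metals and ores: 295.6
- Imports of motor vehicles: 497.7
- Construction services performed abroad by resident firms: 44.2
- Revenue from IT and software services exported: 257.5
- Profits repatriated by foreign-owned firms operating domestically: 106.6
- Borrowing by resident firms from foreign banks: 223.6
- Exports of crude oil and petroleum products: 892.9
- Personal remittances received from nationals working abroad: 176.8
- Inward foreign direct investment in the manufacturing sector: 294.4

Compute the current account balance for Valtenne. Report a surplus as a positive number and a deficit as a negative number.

1501.4

Goods: -497.7 + 295.6 + 334.6 + 892.9 = 1025.4
Services: 104.1 + 44.2 + 257.5 = 405.8
Primary income: -106.6
Secondary income: 176.8
Current account = 1025.4 + 405.8 + (-106.6) + 176.8 = 1501.4
(Excluded from the current account — financial account: sale of domestic government bonds to non-residents 130.6, purchases of foreign government bonds by domestic residents 313.5, borrowing by resident firms from foreign banks 223.6, inward foreign direct investment in the manufacturing sector 294.4.)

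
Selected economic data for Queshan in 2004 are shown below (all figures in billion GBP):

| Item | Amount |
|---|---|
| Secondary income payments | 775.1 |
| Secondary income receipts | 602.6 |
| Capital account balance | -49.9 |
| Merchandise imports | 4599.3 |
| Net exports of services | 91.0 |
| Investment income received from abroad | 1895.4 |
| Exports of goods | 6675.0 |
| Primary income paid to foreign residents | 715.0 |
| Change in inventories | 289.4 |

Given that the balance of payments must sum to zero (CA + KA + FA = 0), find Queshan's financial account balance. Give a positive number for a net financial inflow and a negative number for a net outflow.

Goods balance = 6675.0 - 4599.3 = 2075.7
Services balance = 91.0
Trade balance (goods + services) = 2075.7 + 91.0 = 2166.7
Net primary income = 1895.4 - 715.0 = 1180.4
Net secondary income = 602.6 - 775.1 = -172.5
Current account = 2166.7 + 1180.4 + (-172.5) = 3174.6
Financial account = -(3174.6 + (-49.9)) = -3124.7

-3124.7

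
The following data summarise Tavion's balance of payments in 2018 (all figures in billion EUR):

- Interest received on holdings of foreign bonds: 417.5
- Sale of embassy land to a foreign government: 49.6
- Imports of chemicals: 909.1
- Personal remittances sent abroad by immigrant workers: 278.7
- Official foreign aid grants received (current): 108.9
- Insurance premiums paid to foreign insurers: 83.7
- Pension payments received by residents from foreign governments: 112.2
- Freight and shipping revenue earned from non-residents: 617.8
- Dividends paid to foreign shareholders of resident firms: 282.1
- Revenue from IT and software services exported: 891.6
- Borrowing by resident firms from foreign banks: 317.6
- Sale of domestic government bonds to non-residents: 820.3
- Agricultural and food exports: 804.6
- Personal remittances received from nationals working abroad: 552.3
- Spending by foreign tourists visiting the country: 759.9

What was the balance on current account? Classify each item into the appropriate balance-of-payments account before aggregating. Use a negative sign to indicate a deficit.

Goods: 804.6 - 909.1 = -104.5
Services: 891.6 + 759.9 + 617.8 - 83.7 = 2185.6
Primary income: -282.1 + 417.5 = 135.4
Secondary income: -278.7 + 108.9 + 552.3 + 112.2 = 494.7
Current account = (-104.5) + 2185.6 + 135.4 + 494.7 = 2711.2
(Excluded from the current account — capital account: sale of embassy land to a foreign government 49.6; financial account: borrowing by resident firms from foreign banks 317.6, sale of domestic government bonds to non-residents 820.3.)

2711.2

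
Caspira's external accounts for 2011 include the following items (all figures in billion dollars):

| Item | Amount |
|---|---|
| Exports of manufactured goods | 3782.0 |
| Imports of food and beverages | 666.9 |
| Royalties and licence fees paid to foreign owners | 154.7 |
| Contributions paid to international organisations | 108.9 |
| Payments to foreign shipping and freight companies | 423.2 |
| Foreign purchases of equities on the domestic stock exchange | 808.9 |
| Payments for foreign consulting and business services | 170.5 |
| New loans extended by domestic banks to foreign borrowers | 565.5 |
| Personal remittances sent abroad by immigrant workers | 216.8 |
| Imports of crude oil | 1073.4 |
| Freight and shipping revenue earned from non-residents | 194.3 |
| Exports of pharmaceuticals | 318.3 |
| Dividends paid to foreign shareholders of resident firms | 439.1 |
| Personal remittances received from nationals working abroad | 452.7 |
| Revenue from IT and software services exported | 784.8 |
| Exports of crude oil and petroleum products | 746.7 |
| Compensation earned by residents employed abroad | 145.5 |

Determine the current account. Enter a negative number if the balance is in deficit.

Goods: -1073.4 - 666.9 + 3782.0 + 318.3 + 746.7 = 3106.7
Services: -170.5 - 423.2 + 194.3 - 154.7 + 784.8 = 230.7
Primary income: 145.5 - 439.1 = -293.6
Secondary income: 452.7 - 216.8 - 108.9 = 127.0
Current account = 3106.7 + 230.7 + (-293.6) + 127.0 = 3170.8
(Excluded from the current account — financial account: foreign purchases of equities on the domestic stock exchange 808.9, new loans extended by domestic banks to foreign borrowers 565.5.)

3170.8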